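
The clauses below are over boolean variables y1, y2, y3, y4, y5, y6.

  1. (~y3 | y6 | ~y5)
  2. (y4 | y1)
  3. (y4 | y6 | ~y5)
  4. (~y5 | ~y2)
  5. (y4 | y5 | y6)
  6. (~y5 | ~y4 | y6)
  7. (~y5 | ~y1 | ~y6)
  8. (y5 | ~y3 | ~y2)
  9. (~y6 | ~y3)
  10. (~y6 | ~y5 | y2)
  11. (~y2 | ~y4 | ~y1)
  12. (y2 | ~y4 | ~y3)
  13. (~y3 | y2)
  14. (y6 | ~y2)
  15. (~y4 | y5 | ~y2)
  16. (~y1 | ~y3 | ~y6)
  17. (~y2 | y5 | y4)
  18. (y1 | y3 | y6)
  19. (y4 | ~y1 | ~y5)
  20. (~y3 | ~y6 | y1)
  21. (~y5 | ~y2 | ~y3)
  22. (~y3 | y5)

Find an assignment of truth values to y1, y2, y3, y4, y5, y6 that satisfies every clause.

y1=T, y2=F, y3=F, y4=F, y5=F, y6=T

Branch on y1: take y1 = True.
Set y2 = False and propagate.
  then y3 is forced to False.
Try y4 = False.
  then y5 is forced to False.
  then y6 is forced to True.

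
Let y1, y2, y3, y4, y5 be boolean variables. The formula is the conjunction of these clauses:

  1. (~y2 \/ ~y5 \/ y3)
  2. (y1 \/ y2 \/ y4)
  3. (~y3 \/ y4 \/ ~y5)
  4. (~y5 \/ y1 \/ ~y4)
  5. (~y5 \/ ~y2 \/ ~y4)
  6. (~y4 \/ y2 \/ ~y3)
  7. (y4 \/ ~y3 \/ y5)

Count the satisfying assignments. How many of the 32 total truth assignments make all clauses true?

Split on y4, then y5.
  y4=1, y5=1: remaining (y1,y2,y3) ∈ {(1,0,0)} — 1.
  y4=1, y5=0: y1 free; 3 ways for (y2,y3) × 2^1 = 6.
  y4=0, y5=1: remaining (y1,y2,y3) ∈ {(1,0,0)} — 1.
  y4=0, y5=0: remaining (y1,y2,y3) ∈ {(0,1,0); (1,0,0); (1,1,0)} — 3.
Total: 1 + 6 + 1 + 3 = 11.

11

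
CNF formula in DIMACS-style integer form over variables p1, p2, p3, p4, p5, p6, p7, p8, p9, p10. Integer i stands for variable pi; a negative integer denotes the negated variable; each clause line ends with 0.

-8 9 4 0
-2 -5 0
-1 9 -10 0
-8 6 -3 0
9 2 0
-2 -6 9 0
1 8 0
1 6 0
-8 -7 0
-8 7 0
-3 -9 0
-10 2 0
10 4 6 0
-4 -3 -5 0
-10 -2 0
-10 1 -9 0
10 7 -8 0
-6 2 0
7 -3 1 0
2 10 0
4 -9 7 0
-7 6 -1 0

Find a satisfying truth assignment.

p1=T  p2=T  p3=F  p4=T  p5=F  p6=F  p7=F  p8=F  p9=F  p10=F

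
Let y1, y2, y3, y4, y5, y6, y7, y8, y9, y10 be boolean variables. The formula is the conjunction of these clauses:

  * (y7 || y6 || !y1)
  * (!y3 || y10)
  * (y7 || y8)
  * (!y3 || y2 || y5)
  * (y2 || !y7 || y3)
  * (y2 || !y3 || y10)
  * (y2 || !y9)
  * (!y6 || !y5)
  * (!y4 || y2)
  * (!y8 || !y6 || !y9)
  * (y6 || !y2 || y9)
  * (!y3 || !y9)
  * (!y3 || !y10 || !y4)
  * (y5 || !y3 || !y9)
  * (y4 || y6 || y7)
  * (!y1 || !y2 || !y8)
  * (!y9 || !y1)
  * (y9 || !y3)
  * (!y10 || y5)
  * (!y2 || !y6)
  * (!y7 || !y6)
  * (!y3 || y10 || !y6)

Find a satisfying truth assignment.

y1 occurs only negated in the remaining clauses — set y1 = False.
Set y2 = False and propagate.
  then y9 is forced to False.
  then y4 is forced to False.
  then y3 is forced to False.
  then y7 is forced to False.
  then y8 is forced to True.
  then y6 is forced to True.
  then y5 is forced to False.
  then y10 is forced to False.
Check each clause:
  1. (!y1 || y6 || y7) — y6 is true.
  2. (y10 || !y3) — !y3 is true.
  3. (y7 || y8) — y8 is true.
  4. (y2 || !y3 || y5) — !y3 is true.
  5. (!y7 || y2 || y3) — !y7 is true.
  6. (y10 || !y3 || y2) — !y3 is true.
  7. (!y9 || y2) — !y9 is true.
  8. (!y5 || !y6) — !y5 is true.
  9. (y2 || !y4) — !y4 is true.
  10. (!y6 || !y8 || !y9) — !y9 is true.
  11. (y9 || !y2 || y6) — !y2 is true.
  12. (!y9 || !y3) — !y3 is true.
  13. (!y3 || !y10 || !y4) — !y4 is true.
  14. (!y3 || y5 || !y9) — !y3 is true.
  15. (y6 || y7 || y4) — y6 is true.
  16. (!y8 || !y1 || !y2) — !y2 is true.
  17. (!y9 || !y1) — !y1 is true.
  18. (!y3 || y9) — !y3 is true.
  19. (!y10 || y5) — !y10 is true.
  20. (!y2 || !y6) — !y2 is true.
  21. (!y7 || !y6) — !y7 is true.
  22. (y10 || !y6 || !y3) — !y3 is true.

y1 = F, y2 = F, y3 = F, y4 = F, y5 = F, y6 = T, y7 = F, y8 = T, y9 = F, y10 = F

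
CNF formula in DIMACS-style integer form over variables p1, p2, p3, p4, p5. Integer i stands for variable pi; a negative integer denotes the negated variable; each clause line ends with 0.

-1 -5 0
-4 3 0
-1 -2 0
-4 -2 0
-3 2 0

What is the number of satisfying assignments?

The models are:
  p1=F p2=F p3=F p4=F p5=F
  p1=F p2=F p3=F p4=F p5=T
  p1=F p2=T p3=F p4=F p5=F
  p1=F p2=T p3=F p4=F p5=T
  p1=F p2=T p3=T p4=F p5=F
  p1=F p2=T p3=T p4=F p5=T
  p1=T p2=F p3=F p4=F p5=F
Count: 7.

7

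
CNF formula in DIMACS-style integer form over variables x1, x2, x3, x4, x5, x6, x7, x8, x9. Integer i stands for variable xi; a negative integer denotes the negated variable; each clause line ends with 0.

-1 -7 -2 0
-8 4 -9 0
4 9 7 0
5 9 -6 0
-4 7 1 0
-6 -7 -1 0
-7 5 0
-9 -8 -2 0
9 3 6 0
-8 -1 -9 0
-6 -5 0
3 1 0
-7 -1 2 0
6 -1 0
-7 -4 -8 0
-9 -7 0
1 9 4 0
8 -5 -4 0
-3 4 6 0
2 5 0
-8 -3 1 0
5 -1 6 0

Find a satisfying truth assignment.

Set x1 = True and propagate.
  then x6 is forced to True.
  then x7 is forced to False.
  then x5 is forced to False.
  then x9 is forced to True.
  then x8 is forced to False.
  then x2 is forced to True.
x3, x4 are now unconstrained; take x3 = True, x4 = False.
Every clause has at least one true literal under this assignment.

x1=1, x2=1, x3=1, x4=0, x5=0, x6=1, x7=0, x8=0, x9=1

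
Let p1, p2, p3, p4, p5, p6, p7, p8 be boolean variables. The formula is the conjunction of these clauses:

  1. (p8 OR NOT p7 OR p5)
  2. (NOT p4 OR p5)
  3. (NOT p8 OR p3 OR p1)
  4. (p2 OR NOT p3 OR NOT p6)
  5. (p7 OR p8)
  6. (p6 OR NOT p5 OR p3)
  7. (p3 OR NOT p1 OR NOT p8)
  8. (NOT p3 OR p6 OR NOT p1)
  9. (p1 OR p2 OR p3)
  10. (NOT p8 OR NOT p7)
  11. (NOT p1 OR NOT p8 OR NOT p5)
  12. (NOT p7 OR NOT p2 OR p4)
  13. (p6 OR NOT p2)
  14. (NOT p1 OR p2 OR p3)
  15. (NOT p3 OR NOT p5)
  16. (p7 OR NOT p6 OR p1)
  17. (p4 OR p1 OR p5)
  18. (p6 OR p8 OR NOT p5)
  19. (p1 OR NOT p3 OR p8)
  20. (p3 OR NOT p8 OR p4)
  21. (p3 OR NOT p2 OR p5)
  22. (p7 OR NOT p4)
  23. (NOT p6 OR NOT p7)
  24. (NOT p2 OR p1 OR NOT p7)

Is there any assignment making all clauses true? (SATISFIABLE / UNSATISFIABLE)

SATISFIABLE

Branch on p1: take p1 = True.
Branch on p2: take p2 = True.
  then p6 is forced to True.
  then p7 is forced to False.
  then p8 is forced to True.
  then p3 is forced to True.
  then p5 is forced to False.
  then p4 is forced to False.
Every clause has at least one true literal under this assignment.
So p1 = True, p2 = True, p3 = True, p4 = False, p5 = False, p6 = True, p7 = False, p8 = True is a satisfying assignment.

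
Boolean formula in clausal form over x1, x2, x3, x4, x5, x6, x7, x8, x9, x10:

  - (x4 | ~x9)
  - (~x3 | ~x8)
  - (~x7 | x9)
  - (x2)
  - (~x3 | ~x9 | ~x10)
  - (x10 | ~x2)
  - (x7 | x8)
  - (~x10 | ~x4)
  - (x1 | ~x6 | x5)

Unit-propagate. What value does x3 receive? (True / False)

Unit clause (x2) sets x2 = True.
From (~x2 | x10) and x2 = True: x10 = True.
From (~x10 | ~x4) and x10 = True: x4 = False.
(x4 | ~x9): since x4 = False, the clause reduces to (~x9). x9 = False.
(~x7 | x9): since x9 = False, the clause reduces to (~x7). x7 = False.
(x7 | x8) with x7 = False leaves only x8, so x8 = True.
(~x8 | ~x3): since x8 = True, the clause reduces to (~x3). x3 = False.

False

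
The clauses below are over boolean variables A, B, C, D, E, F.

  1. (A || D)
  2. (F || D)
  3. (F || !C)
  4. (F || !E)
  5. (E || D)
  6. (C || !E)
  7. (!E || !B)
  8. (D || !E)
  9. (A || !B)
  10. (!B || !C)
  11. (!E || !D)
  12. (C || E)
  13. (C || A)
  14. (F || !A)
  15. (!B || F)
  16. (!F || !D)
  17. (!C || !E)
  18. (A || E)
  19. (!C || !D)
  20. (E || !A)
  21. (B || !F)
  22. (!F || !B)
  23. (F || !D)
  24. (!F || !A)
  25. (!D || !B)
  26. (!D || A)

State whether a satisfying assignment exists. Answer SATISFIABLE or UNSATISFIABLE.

D = True:
  propagation gives E=False, C=True; an empty clause results — contradiction.
D = False:
  propagation gives A=True, F=True; an empty clause results — contradiction.
Every branch closes, so no satisfying assignment exists.

UNSATISFIABLE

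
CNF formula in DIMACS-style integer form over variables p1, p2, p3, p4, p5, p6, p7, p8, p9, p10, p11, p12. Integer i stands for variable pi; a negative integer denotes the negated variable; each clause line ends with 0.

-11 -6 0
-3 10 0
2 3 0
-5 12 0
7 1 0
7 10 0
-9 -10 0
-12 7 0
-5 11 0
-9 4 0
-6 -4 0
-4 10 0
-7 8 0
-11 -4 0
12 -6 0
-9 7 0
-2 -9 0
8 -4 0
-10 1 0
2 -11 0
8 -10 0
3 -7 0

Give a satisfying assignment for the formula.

p1=T, p2=T, p3=T, p4=F, p5=F, p6=F, p7=T, p8=T, p9=F, p10=T, p11=T, p12=F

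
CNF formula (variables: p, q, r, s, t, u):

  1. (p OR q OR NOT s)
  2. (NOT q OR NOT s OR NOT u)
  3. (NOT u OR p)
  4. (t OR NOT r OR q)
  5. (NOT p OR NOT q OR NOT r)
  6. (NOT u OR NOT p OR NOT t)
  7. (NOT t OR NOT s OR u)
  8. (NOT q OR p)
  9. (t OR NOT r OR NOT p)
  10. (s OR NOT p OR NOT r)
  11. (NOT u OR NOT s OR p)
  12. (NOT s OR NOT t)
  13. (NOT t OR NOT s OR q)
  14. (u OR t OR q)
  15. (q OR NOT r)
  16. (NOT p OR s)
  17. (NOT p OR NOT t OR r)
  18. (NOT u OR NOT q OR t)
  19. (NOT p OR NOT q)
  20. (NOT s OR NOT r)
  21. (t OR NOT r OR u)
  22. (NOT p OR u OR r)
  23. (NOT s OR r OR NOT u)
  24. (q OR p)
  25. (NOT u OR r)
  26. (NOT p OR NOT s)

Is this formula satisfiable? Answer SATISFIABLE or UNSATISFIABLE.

UNSATISFIABLE

p = True:
  propagation gives s=True; an empty clause results — contradiction.
p = False:
  propagation gives u=False, q=False; an empty clause results — contradiction.
Every branch closes, so no satisfying assignment exists.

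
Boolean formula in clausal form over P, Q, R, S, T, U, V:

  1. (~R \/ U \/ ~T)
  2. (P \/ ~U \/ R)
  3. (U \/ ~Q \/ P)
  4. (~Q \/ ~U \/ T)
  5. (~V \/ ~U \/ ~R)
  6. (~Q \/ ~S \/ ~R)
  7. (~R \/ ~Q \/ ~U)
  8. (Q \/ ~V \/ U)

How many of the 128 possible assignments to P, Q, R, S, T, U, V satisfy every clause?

42

Split on U, then Q.
  U=T, Q=T: remaining (P,R,S,T,V) ∈ {(T,F,F,T,F); (T,F,F,T,T); (T,F,T,T,F); (T,F,T,T,T)} — 4.
  U=T, Q=F: S, T free; 4 ways for (P,R,V) × 2^2 = 16.
  U=F, Q=T: V free; 5 ways for (P,R,S,T) × 2^1 = 10.
  U=F, Q=F: P, S free; 3 ways for (R,T,V) × 2^2 = 12.
Total: 4 + 16 + 10 + 12 = 42.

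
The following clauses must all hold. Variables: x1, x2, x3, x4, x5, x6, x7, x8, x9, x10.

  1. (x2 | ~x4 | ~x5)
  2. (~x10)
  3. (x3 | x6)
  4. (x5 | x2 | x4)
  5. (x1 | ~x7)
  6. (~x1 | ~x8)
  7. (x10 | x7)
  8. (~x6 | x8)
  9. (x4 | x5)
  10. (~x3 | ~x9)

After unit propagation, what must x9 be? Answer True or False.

Unit clause (~x10) sets x10 = False.
(x7 | x10) with x10 = False leaves only x7, so x7 = True.
(x1 | ~x7): since x7 = True, the clause reduces to (x1). x1 = True.
(~x1 | ~x8): since x1 = True, the clause reduces to (~x8). x8 = False.
(x8 | ~x6): since x8 = False, the clause reduces to (~x6). x6 = False.
(x6 | x3): since x6 = False, the clause reduces to (x3). x3 = True.
From (~x9 | ~x3) and x3 = True: x9 = False.

False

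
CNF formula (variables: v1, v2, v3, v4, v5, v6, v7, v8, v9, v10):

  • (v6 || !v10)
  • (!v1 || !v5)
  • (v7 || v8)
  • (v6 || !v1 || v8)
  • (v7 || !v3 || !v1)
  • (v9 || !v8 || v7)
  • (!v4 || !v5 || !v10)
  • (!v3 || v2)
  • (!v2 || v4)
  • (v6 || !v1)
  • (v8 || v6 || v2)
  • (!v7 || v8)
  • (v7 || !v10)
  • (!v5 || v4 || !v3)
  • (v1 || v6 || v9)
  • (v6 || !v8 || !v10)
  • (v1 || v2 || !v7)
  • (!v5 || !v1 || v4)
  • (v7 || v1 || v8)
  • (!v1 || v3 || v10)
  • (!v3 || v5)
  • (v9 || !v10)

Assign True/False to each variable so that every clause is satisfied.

v1=False, v2=True, v3=False, v4=True, v5=True, v6=True, v7=True, v8=True, v9=False, v10=False

v6 occurs only positively in the remaining clauses — set v6 = True.
Set v1 = False and propagate.
Branch on v2: take v2 = True.
  then v4 is forced to True.
For the remaining variables, v3 = False, v5 = True, v7 = True, v8 = True, v9 = False, v10 = False works.
Every clause has at least one true literal under this assignment.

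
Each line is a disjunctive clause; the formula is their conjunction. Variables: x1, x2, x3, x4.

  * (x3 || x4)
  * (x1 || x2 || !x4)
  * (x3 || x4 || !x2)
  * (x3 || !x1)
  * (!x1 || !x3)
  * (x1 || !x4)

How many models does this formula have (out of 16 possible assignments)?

Satisfying assignments:
  x1=F x2=F x3=T x4=F
  x1=F x2=T x3=T x4=F
Count: 2.

2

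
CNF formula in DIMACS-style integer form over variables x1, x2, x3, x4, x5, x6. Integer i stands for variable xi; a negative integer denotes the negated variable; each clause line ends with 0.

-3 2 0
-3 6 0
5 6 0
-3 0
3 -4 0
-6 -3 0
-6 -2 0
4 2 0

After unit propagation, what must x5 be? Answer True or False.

True

(!x3) is a unit clause: x3 = False.
In (!x4 || x3), x3 is now false; !x4 must hold, so x4 = False.
(x2 || x4): since x4 = False, the clause reduces to (x2). x2 = True.
(!x2 || !x6): since x2 = True, the clause reduces to (!x6). x6 = False.
(x5 || x6) with x6 = False leaves only x5, so x5 = True.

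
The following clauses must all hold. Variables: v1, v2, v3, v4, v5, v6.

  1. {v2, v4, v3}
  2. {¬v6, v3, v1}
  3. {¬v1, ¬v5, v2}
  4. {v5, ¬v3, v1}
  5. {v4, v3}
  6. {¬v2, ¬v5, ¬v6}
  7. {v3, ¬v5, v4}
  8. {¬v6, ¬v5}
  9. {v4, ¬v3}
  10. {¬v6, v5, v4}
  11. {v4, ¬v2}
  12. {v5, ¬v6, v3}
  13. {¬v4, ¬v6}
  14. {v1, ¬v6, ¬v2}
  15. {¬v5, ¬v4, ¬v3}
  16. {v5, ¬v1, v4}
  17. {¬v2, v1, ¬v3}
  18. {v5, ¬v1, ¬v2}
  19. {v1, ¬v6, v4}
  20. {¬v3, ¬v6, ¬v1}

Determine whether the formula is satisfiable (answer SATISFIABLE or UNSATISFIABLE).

SATISFIABLE

Pure literal: v6 appears only negated; assign v6 = False.
Set v1 = False and propagate.
Set v2 = True and propagate.
  then v4 is forced to True.
  then v3 is forced to False.
v5 is now unconstrained; take v5 = True.
So v1=False, v2=True, v3=False, v4=True, v5=True, v6=False is a satisfying assignment.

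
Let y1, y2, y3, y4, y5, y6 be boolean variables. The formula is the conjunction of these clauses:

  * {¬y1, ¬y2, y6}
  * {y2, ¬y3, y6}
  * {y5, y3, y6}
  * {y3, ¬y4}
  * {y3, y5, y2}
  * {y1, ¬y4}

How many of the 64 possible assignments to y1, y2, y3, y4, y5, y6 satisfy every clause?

23

Case analysis on y3 and y2:
  y3=T, y2=T: y5 free; 4 ways for (y1,y4,y6) × 2^1 = 8.
  y3=T, y2=F: y5 free; 3 ways for (y1,y4,y6) × 2^1 = 6.
  y3=F, y2=T: 5 of the 16 assignments to (y1,y4,y5,y6) work.
  y3=F, y2=F: remaining (y1,y4,y5,y6) ∈ {(F,F,T,F); (F,F,T,T); (T,F,T,F); (T,F,T,T)} — 4.
Total: 8 + 6 + 5 + 4 = 23.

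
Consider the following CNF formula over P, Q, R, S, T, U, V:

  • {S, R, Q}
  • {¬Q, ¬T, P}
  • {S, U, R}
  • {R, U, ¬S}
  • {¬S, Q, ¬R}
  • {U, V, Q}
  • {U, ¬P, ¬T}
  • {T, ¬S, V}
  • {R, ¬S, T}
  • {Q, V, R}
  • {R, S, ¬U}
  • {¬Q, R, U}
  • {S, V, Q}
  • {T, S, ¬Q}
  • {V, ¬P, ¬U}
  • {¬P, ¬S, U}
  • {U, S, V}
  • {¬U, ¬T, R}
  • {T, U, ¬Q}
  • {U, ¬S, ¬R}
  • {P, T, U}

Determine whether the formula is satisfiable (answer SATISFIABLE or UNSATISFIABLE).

SATISFIABLE

Pure literal: V appears only positively; assign V = True.
Try P = False.
For the remaining variables, Q = False, R = True, S = False, T = False, U = True works.
Every clause has at least one true literal under this assignment.
So P=F, Q=F, R=T, S=F, T=F, U=T, V=T is a satisfying assignment.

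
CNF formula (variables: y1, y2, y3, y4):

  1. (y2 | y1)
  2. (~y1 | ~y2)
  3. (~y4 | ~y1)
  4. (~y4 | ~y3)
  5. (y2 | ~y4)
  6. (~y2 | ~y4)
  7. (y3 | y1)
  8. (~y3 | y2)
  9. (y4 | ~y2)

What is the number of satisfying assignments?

Satisfying assignments:
  y1=T y2=F y3=F y4=F
Count: 1.

1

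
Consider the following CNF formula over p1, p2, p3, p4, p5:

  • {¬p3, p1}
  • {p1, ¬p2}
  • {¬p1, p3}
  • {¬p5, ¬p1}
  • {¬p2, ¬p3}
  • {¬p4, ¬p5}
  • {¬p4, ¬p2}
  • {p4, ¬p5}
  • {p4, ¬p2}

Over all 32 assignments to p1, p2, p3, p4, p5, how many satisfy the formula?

The models are:
  p1=0 p2=0 p3=0 p4=0 p5=0
  p1=0 p2=0 p3=0 p4=1 p5=0
  p1=1 p2=0 p3=1 p4=0 p5=0
  p1=1 p2=0 p3=1 p4=1 p5=0
Count: 4.

4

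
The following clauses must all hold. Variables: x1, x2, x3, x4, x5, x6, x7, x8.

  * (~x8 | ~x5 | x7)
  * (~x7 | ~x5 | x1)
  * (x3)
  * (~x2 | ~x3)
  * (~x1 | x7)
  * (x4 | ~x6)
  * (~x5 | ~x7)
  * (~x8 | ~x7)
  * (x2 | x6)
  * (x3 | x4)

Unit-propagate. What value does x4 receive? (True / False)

(x3) stands alone — x3 = True.
From (~x2 | ~x3) and x3 = True: x2 = False.
In (x2 | x6), x2 is now false; x6 must hold, so x6 = True.
(~x6 | x4): since x6 = True, the clause reduces to (x4). x4 = True.

True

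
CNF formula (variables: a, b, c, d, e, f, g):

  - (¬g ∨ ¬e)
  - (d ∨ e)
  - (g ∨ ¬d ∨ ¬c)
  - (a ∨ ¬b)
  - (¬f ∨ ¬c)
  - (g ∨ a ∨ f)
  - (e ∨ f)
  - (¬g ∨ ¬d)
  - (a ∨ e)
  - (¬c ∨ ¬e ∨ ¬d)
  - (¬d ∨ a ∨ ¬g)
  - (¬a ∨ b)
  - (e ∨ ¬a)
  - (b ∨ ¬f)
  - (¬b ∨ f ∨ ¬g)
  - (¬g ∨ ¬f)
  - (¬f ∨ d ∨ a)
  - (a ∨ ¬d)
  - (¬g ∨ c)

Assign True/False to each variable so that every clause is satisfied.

a = True  b = True  c = False  d = False  e = True  f = False  g = False

Set a = True and propagate.
  then b is forced to True.
  then e is forced to True.
  then g is forced to False.
The remaining clauses are satisfied by c = False, d = False, f = False.
Check each clause:
  1. (¬e ∨ ¬g) — ¬g is true.
  2. (d ∨ e) — e is true.
  3. (¬d ∨ ¬c ∨ g) — ¬d is true.
  4. (a ∨ ¬b) — a is true.
  5. (¬f ∨ ¬c) — ¬f is true.
  6. (a ∨ f ∨ g) — a is true.
  7. (e ∨ f) — e is true.
  8. (¬g ∨ ¬d) — ¬g is true.
  9. (a ∨ e) — a is true.
  10. (¬c ∨ ¬e ∨ ¬d) — ¬d is true.
  11. (a ∨ ¬g ∨ ¬d) — a is true.
  12. (¬a ∨ b) — b is true.
  13. (e ∨ ¬a) — e is true.
  14. (¬f ∨ b) — ¬f is true.
  15. (¬b ∨ ¬g ∨ f) — ¬g is true.
  16. (¬f ∨ ¬g) — ¬g is true.
  17. (d ∨ a ∨ ¬f) — a is true.
  18. (a ∨ ¬d) — a is true.
  19. (¬g ∨ c) — ¬g is true.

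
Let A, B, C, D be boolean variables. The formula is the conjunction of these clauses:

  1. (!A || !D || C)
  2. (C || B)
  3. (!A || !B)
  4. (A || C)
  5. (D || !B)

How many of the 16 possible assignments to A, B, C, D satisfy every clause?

The models are:
  A=F B=F C=T D=F
  A=F B=F C=T D=T
  A=F B=T C=T D=T
  A=T B=F C=T D=F
  A=T B=F C=T D=T
Count: 5.

5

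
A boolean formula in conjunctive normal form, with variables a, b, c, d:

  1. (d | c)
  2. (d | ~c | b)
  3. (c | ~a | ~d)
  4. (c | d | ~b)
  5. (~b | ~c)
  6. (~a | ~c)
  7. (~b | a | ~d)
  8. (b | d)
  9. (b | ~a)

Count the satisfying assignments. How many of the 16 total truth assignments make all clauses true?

Satisfying assignments:
  a=0 b=0 c=0 d=1
  a=0 b=0 c=1 d=1
Count: 2.

2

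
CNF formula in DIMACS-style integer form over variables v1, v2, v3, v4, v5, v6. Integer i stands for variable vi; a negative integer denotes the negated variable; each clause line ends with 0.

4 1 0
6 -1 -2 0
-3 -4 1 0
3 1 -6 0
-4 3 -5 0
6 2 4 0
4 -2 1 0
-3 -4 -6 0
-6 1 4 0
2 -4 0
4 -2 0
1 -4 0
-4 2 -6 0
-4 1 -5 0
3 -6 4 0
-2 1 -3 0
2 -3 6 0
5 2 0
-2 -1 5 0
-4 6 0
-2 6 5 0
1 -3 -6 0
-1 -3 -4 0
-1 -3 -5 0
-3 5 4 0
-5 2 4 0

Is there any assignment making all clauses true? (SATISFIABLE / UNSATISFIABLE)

v4 = True:
  propagation gives v2=True, v1=True, v6=True, v3=False; an empty clause results — contradiction.
v4 = False:
  propagation gives v1=True, v2=False, v6=True, v3=True; an empty clause results — contradiction.
Every branch closes, so no satisfying assignment exists.

UNSATISFIABLE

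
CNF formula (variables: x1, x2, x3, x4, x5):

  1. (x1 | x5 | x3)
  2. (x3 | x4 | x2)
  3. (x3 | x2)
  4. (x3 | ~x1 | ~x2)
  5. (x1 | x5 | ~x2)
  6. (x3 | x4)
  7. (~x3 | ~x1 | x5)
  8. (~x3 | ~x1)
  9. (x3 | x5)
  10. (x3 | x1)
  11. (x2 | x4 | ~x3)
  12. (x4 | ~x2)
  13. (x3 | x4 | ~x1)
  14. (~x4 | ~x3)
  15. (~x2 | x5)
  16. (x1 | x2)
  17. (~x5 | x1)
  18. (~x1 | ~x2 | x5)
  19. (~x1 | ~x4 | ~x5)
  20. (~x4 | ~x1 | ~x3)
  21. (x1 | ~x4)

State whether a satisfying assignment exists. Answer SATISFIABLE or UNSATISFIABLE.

UNSATISFIABLE

x1 = True:
  propagation gives x3=False, x2=True; an empty clause results — contradiction.
x1 = False:
  propagation gives x3=True, x4=False, x2=True; an empty clause results — contradiction.
Every branch closes, so no satisfying assignment exists.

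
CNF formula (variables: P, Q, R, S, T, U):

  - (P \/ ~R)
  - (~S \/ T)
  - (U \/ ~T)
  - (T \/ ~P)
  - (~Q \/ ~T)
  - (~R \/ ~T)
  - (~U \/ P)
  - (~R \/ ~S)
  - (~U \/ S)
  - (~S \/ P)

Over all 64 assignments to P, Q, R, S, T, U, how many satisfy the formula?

3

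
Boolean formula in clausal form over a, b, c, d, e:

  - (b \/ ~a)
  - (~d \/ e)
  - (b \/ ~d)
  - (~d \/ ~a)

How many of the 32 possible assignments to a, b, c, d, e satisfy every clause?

Case analysis on d and a:
  d=1, a=1: a clause becomes empty — 0.
  d=1, a=0: remaining (b,c,e) ∈ {(1,0,1); (1,1,1)} — 2.
  d=0, a=1: remaining (b,c,e) ∈ {(1,0,0); (1,0,1); (1,1,0); (1,1,1)} — 4.
  d=0, a=0: b, c, e free → 2^3 = 8.
Total: 0 + 2 + 4 + 8 = 14.

14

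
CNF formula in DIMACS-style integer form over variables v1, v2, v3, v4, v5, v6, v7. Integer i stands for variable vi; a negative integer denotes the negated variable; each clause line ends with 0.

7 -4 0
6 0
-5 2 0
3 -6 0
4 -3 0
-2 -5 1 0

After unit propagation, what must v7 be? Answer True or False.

True

Unit clause (v6) sets v6 = True.
(~v6 \/ v3) with v6 = True leaves only v3, so v3 = True.
(v4 \/ ~v3) with v3 = True leaves only v4, so v4 = True.
From (~v4 \/ v7) and v4 = True: v7 = True.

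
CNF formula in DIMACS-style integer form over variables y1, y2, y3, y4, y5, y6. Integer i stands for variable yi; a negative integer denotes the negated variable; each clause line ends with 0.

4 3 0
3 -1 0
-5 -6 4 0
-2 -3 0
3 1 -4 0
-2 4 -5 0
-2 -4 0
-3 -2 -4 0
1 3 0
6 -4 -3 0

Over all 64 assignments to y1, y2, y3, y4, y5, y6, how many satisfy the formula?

Split on y3, then y4.
  y3=T, y4=T: remaining (y1,y2,y5,y6) ∈ {(F,F,F,T); (F,F,T,T); (T,F,F,T); (T,F,T,T)} — 4.
  y3=T, y4=F: y1 free; 3 ways for (y2,y5,y6) × 2^1 = 6.
  y3=F, y4=T: a clause becomes empty — 0.
  y3=F, y4=F: a clause becomes empty — 0.
Total: 4 + 6 + 0 + 0 = 10.

10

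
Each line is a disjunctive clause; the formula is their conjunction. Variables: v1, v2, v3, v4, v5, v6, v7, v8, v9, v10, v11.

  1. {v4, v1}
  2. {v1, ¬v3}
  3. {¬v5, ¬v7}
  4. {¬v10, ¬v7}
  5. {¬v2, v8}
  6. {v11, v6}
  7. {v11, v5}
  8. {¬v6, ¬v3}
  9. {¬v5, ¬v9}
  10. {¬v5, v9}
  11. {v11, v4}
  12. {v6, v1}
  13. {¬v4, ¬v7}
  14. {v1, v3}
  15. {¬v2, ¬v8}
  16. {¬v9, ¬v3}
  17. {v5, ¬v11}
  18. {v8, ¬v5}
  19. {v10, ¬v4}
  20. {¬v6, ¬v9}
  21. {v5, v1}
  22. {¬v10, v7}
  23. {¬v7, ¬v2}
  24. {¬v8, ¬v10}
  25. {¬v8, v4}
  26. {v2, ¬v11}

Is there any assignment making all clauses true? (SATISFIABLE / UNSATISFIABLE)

v5 = True:
  propagation gives v7=False, v9=False; an empty clause results — contradiction.
v5 = False:
  propagation gives v11=True; an empty clause results — contradiction.
Every branch closes, so no satisfying assignment exists.

UNSATISFIABLE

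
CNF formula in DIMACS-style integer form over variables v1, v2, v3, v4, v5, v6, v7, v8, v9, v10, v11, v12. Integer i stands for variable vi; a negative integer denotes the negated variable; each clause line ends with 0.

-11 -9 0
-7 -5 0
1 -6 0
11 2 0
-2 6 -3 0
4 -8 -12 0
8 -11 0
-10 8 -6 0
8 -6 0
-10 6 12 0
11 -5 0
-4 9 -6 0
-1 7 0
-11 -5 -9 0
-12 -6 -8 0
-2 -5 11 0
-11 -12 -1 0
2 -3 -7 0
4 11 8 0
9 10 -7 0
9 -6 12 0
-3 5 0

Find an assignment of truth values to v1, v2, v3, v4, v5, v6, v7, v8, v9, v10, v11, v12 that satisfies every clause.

Pure literal: v3 appears only negated; assign v3 = False.
Set v1 = True and propagate.
  then v7 is forced to True.
  then v5 is forced to False.
The remaining clauses are satisfied by v2 = True, v4 = False, v6 = True, v8 = True, v9 = True, v10 = True, v11 = False, v12 = False.
Check each clause:
  1. (¬v9 ∨ ¬v11) — ¬v11 is true.
  2. (¬v7 ∨ ¬v5) — ¬v5 is true.
  3. (v1 ∨ ¬v6) — v1 is true.
  4. (v2 ∨ v11) — v2 is true.
  5. (¬v3 ∨ ¬v2 ∨ v6) — ¬v3 is true.
  6. (v4 ∨ ¬v12 ∨ ¬v8) — ¬v12 is true.
  7. (¬v11 ∨ v8) — v8 is true.
  8. (¬v10 ∨ v8 ∨ ¬v6) — v8 is true.
  9. (v8 ∨ ¬v6) — v8 is true.
  10. (¬v10 ∨ v6 ∨ v12) — v6 is true.
  11. (v11 ∨ ¬v5) — ¬v5 is true.
  12. (¬v4 ∨ ¬v6 ∨ v9) — v9 is true.
  13. (v7 ∨ ¬v1) — v7 is true.
  14. (¬v9 ∨ ¬v11 ∨ ¬v5) — ¬v5 is true.
  15. (¬v8 ∨ ¬v12 ∨ ¬v6) — ¬v12 is true.
  16. (¬v5 ∨ v11 ∨ ¬v2) — ¬v5 is true.
  17. (¬v11 ∨ ¬v1 ∨ ¬v12) — ¬v12 is true.
  18. (¬v7 ∨ v2 ∨ ¬v3) — v2 is true.
  19. (v11 ∨ v4 ∨ v8) — v8 is true.
  20. (v9 ∨ v10 ∨ ¬v7) — v10 is true.
  21. (v12 ∨ ¬v6 ∨ v9) — v9 is true.
  22. (¬v3 ∨ v5) — ¬v3 is true.

v1 = True, v2 = True, v3 = False, v4 = False, v5 = False, v6 = True, v7 = True, v8 = True, v9 = True, v10 = True, v11 = False, v12 = False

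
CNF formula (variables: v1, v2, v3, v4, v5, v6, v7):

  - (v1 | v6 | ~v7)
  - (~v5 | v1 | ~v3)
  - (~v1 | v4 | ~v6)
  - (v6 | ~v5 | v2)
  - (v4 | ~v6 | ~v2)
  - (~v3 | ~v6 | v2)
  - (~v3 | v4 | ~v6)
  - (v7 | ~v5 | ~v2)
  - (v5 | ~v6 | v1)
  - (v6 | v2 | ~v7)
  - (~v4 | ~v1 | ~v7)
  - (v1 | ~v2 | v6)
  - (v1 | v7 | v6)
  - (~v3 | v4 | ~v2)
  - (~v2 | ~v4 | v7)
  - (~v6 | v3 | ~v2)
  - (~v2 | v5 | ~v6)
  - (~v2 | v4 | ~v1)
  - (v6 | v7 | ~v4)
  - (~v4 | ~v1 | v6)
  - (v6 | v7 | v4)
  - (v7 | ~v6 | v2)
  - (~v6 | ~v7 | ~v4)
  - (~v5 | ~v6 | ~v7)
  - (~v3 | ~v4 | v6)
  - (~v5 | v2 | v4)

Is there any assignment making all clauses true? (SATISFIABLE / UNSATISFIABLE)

UNSATISFIABLE

v6 = True:
  v2 = True:
    propagation gives v4=True, v7=True; an empty clause results — contradiction.
  v2 = False:
    propagation gives v3=False, v7=True, v4=False, v1=False; an empty clause results — contradiction.
v6 = False:
  v4 = True:
    propagation gives v7=True, v1=True; an empty clause results — contradiction.
  v4 = False:
    propagation gives v7=True, v1=True, v2=True; an empty clause results — contradiction.
Every branch closes, so no satisfying assignment exists.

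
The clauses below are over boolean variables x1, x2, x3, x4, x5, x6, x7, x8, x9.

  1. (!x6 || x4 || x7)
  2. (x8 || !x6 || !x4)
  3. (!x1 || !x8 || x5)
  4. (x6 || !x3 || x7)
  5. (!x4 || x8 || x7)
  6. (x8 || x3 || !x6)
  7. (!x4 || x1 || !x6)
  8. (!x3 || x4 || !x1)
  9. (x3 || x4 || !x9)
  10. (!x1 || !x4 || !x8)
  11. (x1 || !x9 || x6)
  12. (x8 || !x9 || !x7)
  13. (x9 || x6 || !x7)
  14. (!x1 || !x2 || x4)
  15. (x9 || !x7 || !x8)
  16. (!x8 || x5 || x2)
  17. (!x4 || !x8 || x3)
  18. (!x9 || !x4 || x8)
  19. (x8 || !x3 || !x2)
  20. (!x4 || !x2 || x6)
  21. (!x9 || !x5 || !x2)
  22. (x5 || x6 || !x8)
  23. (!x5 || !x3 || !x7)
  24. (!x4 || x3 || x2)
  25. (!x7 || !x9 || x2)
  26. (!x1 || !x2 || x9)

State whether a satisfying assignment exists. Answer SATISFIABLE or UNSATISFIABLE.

Set x1 = False and propagate.
Branch on x2: take x2 = False.
For the remaining variables, x3 = False, x4 = False, x5 = False, x6 = False, x7 = False, x8 = False, x9 = False works.
Every clause has at least one true literal under this assignment.
So x1=False  x2=False  x3=False  x4=False  x5=False  x6=False  x7=False  x8=False  x9=False is a satisfying assignment.

SATISFIABLE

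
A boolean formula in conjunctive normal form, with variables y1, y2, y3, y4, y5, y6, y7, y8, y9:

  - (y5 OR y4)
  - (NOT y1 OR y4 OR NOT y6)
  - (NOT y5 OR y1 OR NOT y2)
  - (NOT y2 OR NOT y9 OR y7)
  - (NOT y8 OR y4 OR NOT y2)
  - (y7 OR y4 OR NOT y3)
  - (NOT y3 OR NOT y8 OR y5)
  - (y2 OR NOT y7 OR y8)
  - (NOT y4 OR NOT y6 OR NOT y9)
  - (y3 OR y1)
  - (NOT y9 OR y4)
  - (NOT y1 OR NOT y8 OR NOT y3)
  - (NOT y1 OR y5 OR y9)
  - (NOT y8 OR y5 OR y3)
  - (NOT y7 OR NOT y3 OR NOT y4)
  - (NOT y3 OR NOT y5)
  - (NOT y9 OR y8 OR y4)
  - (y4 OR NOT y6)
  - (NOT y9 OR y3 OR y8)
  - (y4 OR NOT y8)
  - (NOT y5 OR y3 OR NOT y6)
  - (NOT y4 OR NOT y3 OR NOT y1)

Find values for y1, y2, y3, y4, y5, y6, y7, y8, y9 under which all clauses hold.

y1 = F, y2 = T, y3 = T, y4 = T, y5 = F, y6 = F, y7 = F, y8 = F, y9 = F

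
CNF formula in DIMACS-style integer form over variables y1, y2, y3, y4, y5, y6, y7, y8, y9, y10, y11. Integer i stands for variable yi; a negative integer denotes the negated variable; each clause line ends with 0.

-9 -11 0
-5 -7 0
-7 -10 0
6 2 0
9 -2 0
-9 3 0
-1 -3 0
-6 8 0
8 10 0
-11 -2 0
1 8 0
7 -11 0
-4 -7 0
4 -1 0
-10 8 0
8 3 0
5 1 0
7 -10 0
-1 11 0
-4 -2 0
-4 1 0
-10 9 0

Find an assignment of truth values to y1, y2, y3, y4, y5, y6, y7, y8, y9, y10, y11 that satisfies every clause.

y1=False, y2=False, y3=True, y4=False, y5=True, y6=True, y7=False, y8=True, y9=True, y10=False, y11=False

y8 occurs only positively in the remaining clauses — set y8 = True.
Try y1 = False.
  then y5 is forced to True.
  then y7 is forced to False.
  then y11 is forced to False.
  then y10 is forced to False.
  then y4 is forced to False.
The remaining clauses are satisfied by y2 = False, y3 = True, y6 = True, y9 = True.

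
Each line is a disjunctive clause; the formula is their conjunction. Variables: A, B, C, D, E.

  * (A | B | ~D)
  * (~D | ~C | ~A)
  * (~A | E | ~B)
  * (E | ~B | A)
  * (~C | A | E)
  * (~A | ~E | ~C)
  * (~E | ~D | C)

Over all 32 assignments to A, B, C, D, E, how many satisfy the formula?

Split on A, then E.
  A=T, E=T: remaining (B,C,D) ∈ {(F,F,F); (T,F,F)} — 2.
  A=T, E=F: remaining (B,C,D) ∈ {(F,F,F); (F,F,T); (F,T,F)} — 3.
  A=F, E=T: 5 of the 8 assignments to (B,C,D) work.
  A=F, E=F: remaining (B,C,D) ∈ {(F,F,F)} — 1.
Total: 2 + 3 + 5 + 1 = 11.

11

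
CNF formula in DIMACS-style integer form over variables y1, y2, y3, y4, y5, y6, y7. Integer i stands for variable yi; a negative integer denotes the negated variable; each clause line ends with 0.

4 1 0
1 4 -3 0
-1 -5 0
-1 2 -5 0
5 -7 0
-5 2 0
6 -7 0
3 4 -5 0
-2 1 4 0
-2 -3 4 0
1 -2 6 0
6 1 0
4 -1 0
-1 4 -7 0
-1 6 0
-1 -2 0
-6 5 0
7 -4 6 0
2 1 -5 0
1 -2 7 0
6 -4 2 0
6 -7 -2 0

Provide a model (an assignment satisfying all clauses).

y1 = 0, y2 = 1, y3 = 0, y4 = 1, y5 = 1, y6 = 1, y7 = 1

Branch on y1: take y1 = False.
  then y4 is forced to True.
  then y6 is forced to True.
  then y5 is forced to True.
  then y2 is forced to True.
  then y7 is forced to True.
y3 is now unconstrained; take y3 = False.
Check each clause:
  1. (y1 ∨ y4) — y4 is true.
  2. (y4 ∨ y1 ∨ ¬y3) — y4 is true.
  3. (¬y5 ∨ ¬y1) — ¬y1 is true.
  4. (y2 ∨ ¬y1 ∨ ¬y5) — y2 is true.
  5. (y5 ∨ ¬y7) — y5 is true.
  6. (¬y5 ∨ y2) — y2 is true.
  7. (¬y7 ∨ y6) — y6 is true.
  8. (y3 ∨ ¬y5 ∨ y4) — y4 is true.
  9. (y1 ∨ y4 ∨ ¬y2) — y4 is true.
  10. (y4 ∨ ¬y3 ∨ ¬y2) — y4 is true.
  11. (y1 ∨ ¬y2 ∨ y6) — y6 is true.
  12. (y1 ∨ y6) — y6 is true.
  13. (¬y1 ∨ y4) — y4 is true.
  14. (y4 ∨ ¬y1 ∨ ¬y7) — y4 is true.
  15. (¬y1 ∨ y6) — ¬y1 is true.
  16. (¬y2 ∨ ¬y1) — ¬y1 is true.
  17. (¬y6 ∨ y5) — y5 is true.
  18. (¬y4 ∨ y7 ∨ y6) — y6 is true.
  19. (y2 ∨ y1 ∨ ¬y5) — y2 is true.
  20. (y1 ∨ y7 ∨ ¬y2) — y7 is true.
  21. (y2 ∨ y6 ∨ ¬y4) — y2 is true.
  22. (¬y2 ∨ y6 ∨ ¬y7) — y6 is true.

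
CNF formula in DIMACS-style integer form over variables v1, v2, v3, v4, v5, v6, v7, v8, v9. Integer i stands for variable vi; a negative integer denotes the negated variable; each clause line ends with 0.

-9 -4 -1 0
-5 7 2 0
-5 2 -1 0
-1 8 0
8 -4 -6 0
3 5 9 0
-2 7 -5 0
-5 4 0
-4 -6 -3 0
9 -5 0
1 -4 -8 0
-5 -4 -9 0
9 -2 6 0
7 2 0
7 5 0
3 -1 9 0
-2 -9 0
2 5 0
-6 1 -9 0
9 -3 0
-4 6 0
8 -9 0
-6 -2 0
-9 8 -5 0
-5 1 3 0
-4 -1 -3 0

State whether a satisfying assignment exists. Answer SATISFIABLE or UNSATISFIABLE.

UNSATISFIABLE

v5 = True:
  propagation gives v4=True, v9=True; an empty clause results — contradiction.
v5 = False:
  propagation gives v7=True, v2=True, v9=False, v3=True; an empty clause results — contradiction.
Every branch closes, so no satisfying assignment exists.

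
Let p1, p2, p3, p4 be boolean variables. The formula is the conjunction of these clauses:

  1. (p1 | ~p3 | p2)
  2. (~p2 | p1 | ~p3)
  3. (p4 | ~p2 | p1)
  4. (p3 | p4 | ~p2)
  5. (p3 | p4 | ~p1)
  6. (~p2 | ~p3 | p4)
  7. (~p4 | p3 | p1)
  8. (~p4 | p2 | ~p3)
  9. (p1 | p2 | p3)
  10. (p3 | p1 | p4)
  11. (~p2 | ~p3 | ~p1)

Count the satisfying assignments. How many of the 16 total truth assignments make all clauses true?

3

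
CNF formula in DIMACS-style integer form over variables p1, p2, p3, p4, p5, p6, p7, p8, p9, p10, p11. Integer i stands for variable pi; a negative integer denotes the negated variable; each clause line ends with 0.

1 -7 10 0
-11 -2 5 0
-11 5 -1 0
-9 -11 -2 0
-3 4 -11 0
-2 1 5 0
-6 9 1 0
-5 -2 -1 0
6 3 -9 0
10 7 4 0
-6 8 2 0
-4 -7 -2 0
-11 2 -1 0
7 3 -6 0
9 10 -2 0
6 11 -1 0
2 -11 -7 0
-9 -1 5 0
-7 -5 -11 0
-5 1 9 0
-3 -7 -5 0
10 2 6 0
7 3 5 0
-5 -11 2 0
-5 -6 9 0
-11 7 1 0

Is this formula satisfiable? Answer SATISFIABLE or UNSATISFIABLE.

SATISFIABLE

Pure literal: p8 appears only positively; assign p8 = True.
p10 occurs only positively in the remaining clauses — set p10 = True.
Branch on p1: take p1 = False.
Branch on p2: take p2 = False.
The remaining clauses are satisfied by p3 = True, p4 = False, p5 = False, p6 = True, p7 = False, p9 = True, p11 = False.
So p1=0  p2=0  p3=1  p4=0  p5=0  p6=1  p7=0  p8=1  p9=1  p10=1  p11=0 is a satisfying assignment.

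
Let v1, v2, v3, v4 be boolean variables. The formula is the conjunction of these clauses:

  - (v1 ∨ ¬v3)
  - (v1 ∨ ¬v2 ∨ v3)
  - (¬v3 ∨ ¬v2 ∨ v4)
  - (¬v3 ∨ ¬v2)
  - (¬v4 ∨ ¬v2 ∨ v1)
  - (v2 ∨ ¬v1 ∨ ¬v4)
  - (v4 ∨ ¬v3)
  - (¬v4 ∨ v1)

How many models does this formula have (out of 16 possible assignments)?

4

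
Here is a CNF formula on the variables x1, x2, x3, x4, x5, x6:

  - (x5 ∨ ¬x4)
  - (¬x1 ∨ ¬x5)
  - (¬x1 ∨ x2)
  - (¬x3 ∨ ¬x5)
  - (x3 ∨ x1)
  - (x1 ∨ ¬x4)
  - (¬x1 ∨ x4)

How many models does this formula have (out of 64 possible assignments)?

4

The models are:
  x1=F x2=F x3=T x4=F x5=F x6=F
  x1=F x2=F x3=T x4=F x5=F x6=T
  x1=F x2=T x3=T x4=F x5=F x6=F
  x1=F x2=T x3=T x4=F x5=F x6=T
That's 4 in total.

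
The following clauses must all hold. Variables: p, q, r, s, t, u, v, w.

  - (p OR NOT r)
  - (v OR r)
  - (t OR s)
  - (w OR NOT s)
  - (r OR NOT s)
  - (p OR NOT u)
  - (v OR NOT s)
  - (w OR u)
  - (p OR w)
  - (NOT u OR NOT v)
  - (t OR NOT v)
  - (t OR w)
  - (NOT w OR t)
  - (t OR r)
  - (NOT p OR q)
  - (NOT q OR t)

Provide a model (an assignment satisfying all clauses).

p=T  q=T  r=T  s=F  t=T  u=F  v=F  w=T

Check each clause:
  1. (p OR NOT r) — p is true.
  2. (v OR r) — r is true.
  3. (s OR t) — t is true.
  4. (w OR NOT s) — w is true.
  5. (NOT s OR r) — r is true.
  6. (p OR NOT u) — p is true.
  7. (v OR NOT s) — NOT s is true.
  8. (w OR u) — w is true.
  9. (w OR p) — w is true.
  10. (NOT v OR NOT u) — NOT v is true.
  11. (NOT v OR t) — NOT v is true.
  12. (w OR t) — w is true.
  13. (t OR NOT w) — t is true.
  14. (r OR t) — r is true.
  15. (q OR NOT p) — q is true.
  16. (NOT q OR t) — t is true.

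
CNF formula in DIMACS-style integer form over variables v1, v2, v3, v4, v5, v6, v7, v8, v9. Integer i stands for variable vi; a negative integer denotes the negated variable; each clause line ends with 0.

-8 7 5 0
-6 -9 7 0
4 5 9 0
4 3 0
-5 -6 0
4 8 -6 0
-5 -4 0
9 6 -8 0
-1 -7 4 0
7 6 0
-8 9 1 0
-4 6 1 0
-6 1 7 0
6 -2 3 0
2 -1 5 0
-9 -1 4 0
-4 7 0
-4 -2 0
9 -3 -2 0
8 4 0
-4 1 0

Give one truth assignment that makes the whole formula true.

Branch on v1: take v1 = False.
  then v4 is forced to False.
  then v3 is forced to True.
  then v8 is forced to True.
  then v9 is forced to True.
For the remaining variables, v2 = False, v5 = False, v6 = True, v7 = True works.

v1=False, v2=False, v3=True, v4=False, v5=False, v6=True, v7=True, v8=True, v9=True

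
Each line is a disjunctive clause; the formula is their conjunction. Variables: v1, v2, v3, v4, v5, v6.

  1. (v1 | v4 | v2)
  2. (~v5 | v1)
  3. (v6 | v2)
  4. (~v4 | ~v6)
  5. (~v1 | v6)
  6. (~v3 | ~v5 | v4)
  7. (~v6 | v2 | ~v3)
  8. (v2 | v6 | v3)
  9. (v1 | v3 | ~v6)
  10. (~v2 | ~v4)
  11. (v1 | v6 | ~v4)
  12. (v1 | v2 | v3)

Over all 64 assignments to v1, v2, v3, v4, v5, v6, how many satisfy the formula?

8

Satisfying assignments:
  v1=0 v2=1 v3=0 v4=0 v5=0 v6=0
  v1=0 v2=1 v3=1 v4=0 v5=0 v6=0
  v1=0 v2=1 v3=1 v4=0 v5=0 v6=1
  v1=1 v2=0 v3=0 v4=0 v5=0 v6=1
  v1=1 v2=0 v3=0 v4=0 v5=1 v6=1
  v1=1 v2=1 v3=0 v4=0 v5=0 v6=1
  v1=1 v2=1 v3=0 v4=0 v5=1 v6=1
  v1=1 v2=1 v3=1 v4=0 v5=0 v6=1
Count: 8.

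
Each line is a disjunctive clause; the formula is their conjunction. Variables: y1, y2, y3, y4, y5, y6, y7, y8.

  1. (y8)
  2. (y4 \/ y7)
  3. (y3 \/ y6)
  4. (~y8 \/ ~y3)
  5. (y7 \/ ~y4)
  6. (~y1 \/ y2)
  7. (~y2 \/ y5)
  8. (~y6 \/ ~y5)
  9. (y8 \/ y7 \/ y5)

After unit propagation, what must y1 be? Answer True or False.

(y8) stands alone — y8 = True.
(~y3 \/ ~y8): since y8 = True, the clause reduces to (~y3). y3 = False.
From (y6 \/ y3) and y3 = False: y6 = True.
(~y5 \/ ~y6): since y6 = True, the clause reduces to (~y5). y5 = False.
From (y5 \/ ~y2) and y5 = False: y2 = False.
From (~y1 \/ y2) and y2 = False: y1 = False.

False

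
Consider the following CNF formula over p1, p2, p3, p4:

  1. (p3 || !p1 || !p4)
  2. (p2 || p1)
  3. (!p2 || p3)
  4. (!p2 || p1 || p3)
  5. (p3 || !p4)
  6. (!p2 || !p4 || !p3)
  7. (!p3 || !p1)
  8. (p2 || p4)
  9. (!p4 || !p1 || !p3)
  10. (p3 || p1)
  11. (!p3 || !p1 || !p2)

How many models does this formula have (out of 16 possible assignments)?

Satisfying assignments:
  p1=0 p2=1 p3=1 p4=0
Count: 1.

1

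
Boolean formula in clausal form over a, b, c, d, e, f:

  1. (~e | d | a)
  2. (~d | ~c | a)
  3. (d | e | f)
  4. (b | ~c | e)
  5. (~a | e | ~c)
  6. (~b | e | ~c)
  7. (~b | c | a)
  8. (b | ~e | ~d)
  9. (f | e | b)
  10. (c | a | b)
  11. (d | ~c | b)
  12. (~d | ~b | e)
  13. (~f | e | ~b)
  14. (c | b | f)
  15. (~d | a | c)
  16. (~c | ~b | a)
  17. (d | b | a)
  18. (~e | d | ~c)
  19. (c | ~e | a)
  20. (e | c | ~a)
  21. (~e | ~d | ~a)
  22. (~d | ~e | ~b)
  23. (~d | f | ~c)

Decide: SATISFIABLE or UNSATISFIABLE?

SATISFIABLE

Branch on a: take a = True.
Try b = False.
Set c = False and propagate.
  then f is forced to True.
  then e is forced to True.
  then d is forced to False.
So a=1, b=0, c=0, d=0, e=1, f=1 is a satisfying assignment.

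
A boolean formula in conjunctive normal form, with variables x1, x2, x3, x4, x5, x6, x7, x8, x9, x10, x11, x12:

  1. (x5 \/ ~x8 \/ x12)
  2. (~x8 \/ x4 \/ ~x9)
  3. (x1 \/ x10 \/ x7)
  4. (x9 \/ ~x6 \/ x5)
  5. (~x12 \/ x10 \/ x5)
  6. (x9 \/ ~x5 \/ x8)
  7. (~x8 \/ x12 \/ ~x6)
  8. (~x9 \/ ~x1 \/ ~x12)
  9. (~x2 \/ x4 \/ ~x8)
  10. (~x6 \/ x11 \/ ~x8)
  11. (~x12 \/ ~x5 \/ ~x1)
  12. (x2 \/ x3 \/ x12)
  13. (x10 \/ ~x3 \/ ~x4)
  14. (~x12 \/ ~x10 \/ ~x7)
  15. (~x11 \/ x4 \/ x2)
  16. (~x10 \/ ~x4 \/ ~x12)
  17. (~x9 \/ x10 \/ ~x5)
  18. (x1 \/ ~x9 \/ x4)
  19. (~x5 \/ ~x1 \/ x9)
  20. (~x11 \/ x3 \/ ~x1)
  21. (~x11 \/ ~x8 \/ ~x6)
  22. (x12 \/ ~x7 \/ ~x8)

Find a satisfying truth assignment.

x1=True, x2=False, x3=True, x4=True, x5=True, x6=False, x7=False, x8=False, x9=True, x10=True, x11=True, x12=False

Pure literal: x6 appears only negated; assign x6 = False.
Set x1 = True and propagate.
Try x2 = False.
For the remaining variables, x3 = True, x4 = True, x5 = True, x7 = False, x8 = False, x9 = True, x10 = True, x11 = True, x12 = False works.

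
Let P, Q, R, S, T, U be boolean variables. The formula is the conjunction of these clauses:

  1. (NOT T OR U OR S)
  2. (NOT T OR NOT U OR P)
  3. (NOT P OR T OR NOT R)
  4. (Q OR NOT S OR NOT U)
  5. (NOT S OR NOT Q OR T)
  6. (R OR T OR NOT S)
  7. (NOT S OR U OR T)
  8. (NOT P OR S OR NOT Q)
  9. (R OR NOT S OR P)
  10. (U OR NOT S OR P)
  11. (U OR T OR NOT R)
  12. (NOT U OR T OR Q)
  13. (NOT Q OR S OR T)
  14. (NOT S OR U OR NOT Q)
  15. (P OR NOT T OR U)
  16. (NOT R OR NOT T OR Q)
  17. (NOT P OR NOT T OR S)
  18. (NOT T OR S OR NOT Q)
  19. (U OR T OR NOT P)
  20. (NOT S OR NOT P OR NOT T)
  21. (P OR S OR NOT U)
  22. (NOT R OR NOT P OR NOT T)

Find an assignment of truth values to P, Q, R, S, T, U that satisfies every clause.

P=F  Q=F  R=F  S=F  T=F  U=F

Branch on P: take P = False.
Branch on Q: take Q = False.
Branch on R: take R = False.
  then S is forced to False.
  then U is forced to False.
  then T is forced to False.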